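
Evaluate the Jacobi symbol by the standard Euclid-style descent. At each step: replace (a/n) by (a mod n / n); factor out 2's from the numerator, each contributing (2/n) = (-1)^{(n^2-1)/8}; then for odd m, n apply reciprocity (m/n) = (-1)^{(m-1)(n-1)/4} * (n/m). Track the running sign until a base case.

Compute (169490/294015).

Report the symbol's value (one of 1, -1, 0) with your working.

0

factor out 2^1: 169490 = 2^1·84745; with 294015 mod 8 = 7, (2/294015) = +1; sign now +1; continue with (84745/294015)
flip (84745/294015) -> (294015/84745): both odd, 84745 mod 4 = 1, 294015 mod 4 = 3, so the flip contributes +1; sign now +1
(294015/84745): 294015 mod 84745 = 39780, so (294015/84745) = (39780/84745)
factor out 2^2: 39780 = 2^2·9945; with 84745 mod 8 = 1, (2/84745) = +1; sign now +1; continue with (9945/84745)
flip (9945/84745) -> (84745/9945): both odd, 9945 mod 4 = 1, 84745 mod 4 = 1, so the flip contributes +1; sign now +1
(84745/9945): 84745 mod 9945 = 5185, so (84745/9945) = (5185/9945)
flip (5185/9945) -> (9945/5185): both odd, 5185 mod 4 = 1, 9945 mod 4 = 1, so the flip contributes +1; sign now +1
(9945/5185): 9945 mod 5185 = 4760, so (9945/5185) = (4760/5185)
factor out 2^3: 4760 = 2^3·595; with 5185 mod 8 = 1, (2/5185) = +1; sign now +1; continue with (595/5185)
flip (595/5185) -> (5185/595): both odd, 595 mod 4 = 3, 5185 mod 4 = 1, so the flip contributes +1; sign now +1
(5185/595): 5185 mod 595 = 425, so (5185/595) = (425/595)
flip (425/595) -> (595/425): both odd, 425 mod 4 = 1, 595 mod 4 = 3, so the flip contributes +1; sign now +1
(595/425): 595 mod 425 = 170, so (595/425) = (170/425)
factor out 2^1: 170 = 2^1·85; with 425 mod 8 = 1, (2/425) = +1; sign now +1; continue with (85/425)
flip (85/425) -> (425/85): both odd, 85 mod 4 = 1, 425 mod 4 = 1, so the flip contributes +1; sign now +1
(425/85): 425 mod 85 = 0, so (425/85) = (0/85)
reached (0/85); gcd(a, n) > 1, so (0/85) = 0 and the symbol is 0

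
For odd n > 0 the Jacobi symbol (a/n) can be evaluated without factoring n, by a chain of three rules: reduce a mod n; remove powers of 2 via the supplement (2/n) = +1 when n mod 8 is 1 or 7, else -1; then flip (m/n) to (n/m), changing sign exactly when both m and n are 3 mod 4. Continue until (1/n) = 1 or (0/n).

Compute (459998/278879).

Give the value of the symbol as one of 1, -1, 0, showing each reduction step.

(459998/278879) = (181119/278879)   [reduce mod 278879]
reciprocity: (181119/278879) = -1·(278879/181119) since 181119 mod 4 = 3, 278879 mod 4 = 3; sign now -1
(278879/181119) = (97760/181119)   [reduce mod 181119]
97760 = 2^5·3055; (2/181119) = +1 since 181119 mod 8 = 7, so (97760/181119) = (+1)^5·(3055/181119); sign now -1
reciprocity: (3055/181119) = -1·(181119/3055) since 3055 mod 4 = 3, 181119 mod 4 = 3; sign now +1
(181119/3055) = (874/3055)   [reduce mod 3055]
874 = 2^1·437; (2/3055) = +1 since 3055 mod 8 = 7, so (874/3055) = (+1)^1·(437/3055); sign now +1
reciprocity: (437/3055) = +1·(3055/437) since 437 mod 4 = 1, 3055 mod 4 = 3; sign now +1
(3055/437) = (433/437)   [reduce mod 437]
reciprocity: (433/437) = +1·(437/433) since 433 mod 4 = 1, 437 mod 4 = 1; sign now +1
(437/433) = (4/433)   [reduce mod 433]
4 = 2^2·1; (2/433) = +1 since 433 mod 8 = 1, so (4/433) = (+1)^2·(1/433); sign now +1
(1/433) = 1; final value = sign = +1

1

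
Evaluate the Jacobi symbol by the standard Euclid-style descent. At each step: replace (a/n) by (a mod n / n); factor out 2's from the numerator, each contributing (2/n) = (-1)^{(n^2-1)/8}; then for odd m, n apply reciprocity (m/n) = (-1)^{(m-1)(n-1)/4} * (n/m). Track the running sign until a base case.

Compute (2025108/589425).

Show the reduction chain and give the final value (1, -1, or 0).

0

(2025108/589425) = (256833/589425)   [reduce mod 589425]
reciprocity: (256833/589425) = +1·(589425/256833) since 256833 mod 4 = 1, 589425 mod 4 = 1; sign now +1
(589425/256833) = (75759/256833)   [reduce mod 256833]
reciprocity: (75759/256833) = +1·(256833/75759) since 75759 mod 4 = 3, 256833 mod 4 = 1; sign now +1
(256833/75759) = (29556/75759)   [reduce mod 75759]
29556 = 2^2·7389; (2/75759) = +1 since 75759 mod 8 = 7, so (29556/75759) = (+1)^2·(7389/75759); sign now +1
reciprocity: (7389/75759) = +1·(75759/7389) since 7389 mod 4 = 1, 75759 mod 4 = 3; sign now +1
(75759/7389) = (1869/7389)   [reduce mod 7389]
reciprocity: (1869/7389) = +1·(7389/1869) since 1869 mod 4 = 1, 7389 mod 4 = 1; sign now +1
(7389/1869) = (1782/1869)   [reduce mod 1869]
1782 = 2^1·891; (2/1869) = -1 since 1869 mod 8 = 5, so (1782/1869) = (-1)^1·(891/1869); sign now -1
reciprocity: (891/1869) = +1·(1869/891) since 891 mod 4 = 3, 1869 mod 4 = 1; sign now -1
(1869/891) = (87/891)   [reduce mod 891]
reciprocity: (87/891) = -1·(891/87) since 87 mod 4 = 3, 891 mod 4 = 3; sign now +1
(891/87) = (21/87)   [reduce mod 87]
reciprocity: (21/87) = +1·(87/21) since 21 mod 4 = 1, 87 mod 4 = 3; sign now +1
(87/21) = (3/21)   [reduce mod 21]
reciprocity: (3/21) = +1·(21/3) since 3 mod 4 = 3, 21 mod 4 = 1; sign now +1
(21/3) = (0/3)   [reduce mod 3]
(0/3) = 0   [gcd(a, n) > 1]; final value = 0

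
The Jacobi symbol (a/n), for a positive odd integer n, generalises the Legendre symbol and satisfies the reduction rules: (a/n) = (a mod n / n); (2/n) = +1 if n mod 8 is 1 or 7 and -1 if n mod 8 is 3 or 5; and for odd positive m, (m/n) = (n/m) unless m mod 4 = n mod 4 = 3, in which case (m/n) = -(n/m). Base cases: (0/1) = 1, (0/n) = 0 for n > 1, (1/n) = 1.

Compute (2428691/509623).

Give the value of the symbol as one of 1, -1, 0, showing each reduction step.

1

(2428691/509623): 2428691 mod 509623 = 390199, so (2428691/509623) = (390199/509623)
flip (390199/509623) -> (509623/390199): both odd, 390199 mod 4 = 3, 509623 mod 4 = 3, so the flip contributes -1; sign now -1
(509623/390199): 509623 mod 390199 = 119424, so (509623/390199) = (119424/390199)
factor out 2^7: 119424 = 2^7·933; with 390199 mod 8 = 7, (2/390199) = +1; sign now -1; continue with (933/390199)
flip (933/390199) -> (390199/933): both odd, 933 mod 4 = 1, 390199 mod 4 = 3, so the flip contributes +1; sign now -1
(390199/933): 390199 mod 933 = 205, so (390199/933) = (205/933)
flip (205/933) -> (933/205): both odd, 205 mod 4 = 1, 933 mod 4 = 1, so the flip contributes +1; sign now -1
(933/205): 933 mod 205 = 113, so (933/205) = (113/205)
flip (113/205) -> (205/113): both odd, 113 mod 4 = 1, 205 mod 4 = 1, so the flip contributes +1; sign now -1
(205/113): 205 mod 113 = 92, so (205/113) = (92/113)
factor out 2^2: 92 = 2^2·23; with 113 mod 8 = 1, (2/113) = +1; sign now -1; continue with (23/113)
flip (23/113) -> (113/23): both odd, 23 mod 4 = 3, 113 mod 4 = 1, so the flip contributes +1; sign now -1
(113/23): 113 mod 23 = 21, so (113/23) = (21/23)
flip (21/23) -> (23/21): both odd, 21 mod 4 = 1, 23 mod 4 = 3, so the flip contributes +1; sign now -1
(23/21): 23 mod 21 = 2, so (23/21) = (2/21)
factor out 2^1: 2 = 2^1·1; with 21 mod 8 = 5, (2/21) = -1; sign now +1; continue with (1/21)
reached (1/21) = 1, so the symbol is +1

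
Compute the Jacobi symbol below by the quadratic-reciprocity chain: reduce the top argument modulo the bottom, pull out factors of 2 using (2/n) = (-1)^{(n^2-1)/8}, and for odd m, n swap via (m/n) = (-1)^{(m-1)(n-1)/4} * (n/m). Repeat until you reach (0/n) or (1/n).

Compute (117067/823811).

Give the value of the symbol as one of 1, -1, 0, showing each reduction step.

flip (117067/823811) -> (823811/117067): both odd, 117067 mod 4 = 3, 823811 mod 4 = 3, so the flip contributes -1; sign now -1
(823811/117067): 823811 mod 117067 = 4342, so (823811/117067) = (4342/117067)
factor out 2^1: 4342 = 2^1·2171; with 117067 mod 8 = 3, (2/117067) = -1; sign now +1; continue with (2171/117067)
flip (2171/117067) -> (117067/2171): both odd, 2171 mod 4 = 3, 117067 mod 4 = 3, so the flip contributes -1; sign now -1
(117067/2171): 117067 mod 2171 = 2004, so (117067/2171) = (2004/2171)
factor out 2^2: 2004 = 2^2·501; with 2171 mod 8 = 3, (2/2171) = -1; sign now -1; continue with (501/2171)
flip (501/2171) -> (2171/501): both odd, 501 mod 4 = 1, 2171 mod 4 = 3, so the flip contributes +1; sign now -1
(2171/501): 2171 mod 501 = 167, so (2171/501) = (167/501)
flip (167/501) -> (501/167): both odd, 167 mod 4 = 3, 501 mod 4 = 1, so the flip contributes +1; sign now -1
(501/167): 501 mod 167 = 0, so (501/167) = (0/167)
reached (0/167); gcd(a, n) > 1, so (0/167) = 0 and the symbol is 0

0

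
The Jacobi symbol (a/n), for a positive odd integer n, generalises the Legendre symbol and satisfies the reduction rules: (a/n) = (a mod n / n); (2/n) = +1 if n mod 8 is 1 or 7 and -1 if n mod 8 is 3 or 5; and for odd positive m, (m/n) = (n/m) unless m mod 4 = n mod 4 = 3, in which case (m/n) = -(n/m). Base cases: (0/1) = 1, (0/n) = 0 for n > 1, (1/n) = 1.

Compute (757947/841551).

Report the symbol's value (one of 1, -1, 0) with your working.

flip (757947/841551) -> (841551/757947): both odd, 757947 mod 4 = 3, 841551 mod 4 = 3, so the flip contributes -1; sign now -1
(841551/757947): 841551 mod 757947 = 83604, so (841551/757947) = (83604/757947)
factor out 2^2: 83604 = 2^2·20901; with 757947 mod 8 = 3, (2/757947) = -1; sign now -1; continue with (20901/757947)
flip (20901/757947) -> (757947/20901): both odd, 20901 mod 4 = 1, 757947 mod 4 = 3, so the flip contributes +1; sign now -1
(757947/20901): 757947 mod 20901 = 5511, so (757947/20901) = (5511/20901)
flip (5511/20901) -> (20901/5511): both odd, 5511 mod 4 = 3, 20901 mod 4 = 1, so the flip contributes +1; sign now -1
(20901/5511): 20901 mod 5511 = 4368, so (20901/5511) = (4368/5511)
factor out 2^4: 4368 = 2^4·273; with 5511 mod 8 = 7, (2/5511) = +1; sign now -1; continue with (273/5511)
flip (273/5511) -> (5511/273): both odd, 273 mod 4 = 1, 5511 mod 4 = 3, so the flip contributes +1; sign now -1
(5511/273): 5511 mod 273 = 51, so (5511/273) = (51/273)
flip (51/273) -> (273/51): both odd, 51 mod 4 = 3, 273 mod 4 = 1, so the flip contributes +1; sign now -1
(273/51): 273 mod 51 = 18, so (273/51) = (18/51)
factor out 2^1: 18 = 2^1·9; with 51 mod 8 = 3, (2/51) = -1; sign now +1; continue with (9/51)
flip (9/51) -> (51/9): both odd, 9 mod 4 = 1, 51 mod 4 = 3, so the flip contributes +1; sign now +1
(51/9): 51 mod 9 = 6, so (51/9) = (6/9)
factor out 2^1: 6 = 2^1·3; with 9 mod 8 = 1, (2/9) = +1; sign now +1; continue with (3/9)
flip (3/9) -> (9/3): both odd, 3 mod 4 = 3, 9 mod 4 = 1, so the flip contributes +1; sign now +1
(9/3): 9 mod 3 = 0, so (9/3) = (0/3)
reached (0/3); gcd(a, n) > 1, so (0/3) = 0 and the symbol is 0

0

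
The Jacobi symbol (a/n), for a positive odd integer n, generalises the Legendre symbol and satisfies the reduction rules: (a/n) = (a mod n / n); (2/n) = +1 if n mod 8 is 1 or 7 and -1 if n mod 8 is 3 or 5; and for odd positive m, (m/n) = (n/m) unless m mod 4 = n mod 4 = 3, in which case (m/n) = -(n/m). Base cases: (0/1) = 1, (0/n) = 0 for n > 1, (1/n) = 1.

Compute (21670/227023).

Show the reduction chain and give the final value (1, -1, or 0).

-1

21670 = 2^1·10835; (2/227023) = +1 since 227023 mod 8 = 7, so (21670/227023) = (+1)^1·(10835/227023); sign now +1
reciprocity: (10835/227023) = -1·(227023/10835) since 10835 mod 4 = 3, 227023 mod 4 = 3; sign now -1
(227023/10835) = (10323/10835)   [reduce mod 10835]
reciprocity: (10323/10835) = -1·(10835/10323) since 10323 mod 4 = 3, 10835 mod 4 = 3; sign now +1
(10835/10323) = (512/10323)   [reduce mod 10323]
512 = 2^9·1; (2/10323) = -1 since 10323 mod 8 = 3, so (512/10323) = (-1)^9·(1/10323); sign now -1
(1/10323) = 1; final value = sign = -1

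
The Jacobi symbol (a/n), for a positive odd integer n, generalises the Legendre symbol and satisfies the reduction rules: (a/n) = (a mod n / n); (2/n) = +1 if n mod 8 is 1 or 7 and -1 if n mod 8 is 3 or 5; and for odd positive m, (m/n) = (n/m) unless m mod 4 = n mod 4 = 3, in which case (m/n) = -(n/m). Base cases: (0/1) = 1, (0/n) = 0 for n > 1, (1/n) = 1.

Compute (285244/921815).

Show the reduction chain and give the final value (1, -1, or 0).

-1

285244 = 2^2·71311; (2/921815) = +1 since 921815 mod 8 = 7, so (285244/921815) = (+1)^2·(71311/921815); sign now +1
reciprocity: (71311/921815) = -1·(921815/71311) since 71311 mod 4 = 3, 921815 mod 4 = 3; sign now -1
(921815/71311) = (66083/71311)   [reduce mod 71311]
reciprocity: (66083/71311) = -1·(71311/66083) since 66083 mod 4 = 3, 71311 mod 4 = 3; sign now +1
(71311/66083) = (5228/66083)   [reduce mod 66083]
5228 = 2^2·1307; (2/66083) = -1 since 66083 mod 8 = 3, so (5228/66083) = (-1)^2·(1307/66083); sign now +1
reciprocity: (1307/66083) = -1·(66083/1307) since 1307 mod 4 = 3, 66083 mod 4 = 3; sign now -1
(66083/1307) = (733/1307)   [reduce mod 1307]
reciprocity: (733/1307) = +1·(1307/733) since 733 mod 4 = 1, 1307 mod 4 = 3; sign now -1
(1307/733) = (574/733)   [reduce mod 733]
574 = 2^1·287; (2/733) = -1 since 733 mod 8 = 5, so (574/733) = (-1)^1·(287/733); sign now +1
reciprocity: (287/733) = +1·(733/287) since 287 mod 4 = 3, 733 mod 4 = 1; sign now +1
(733/287) = (159/287)   [reduce mod 287]
reciprocity: (159/287) = -1·(287/159) since 159 mod 4 = 3, 287 mod 4 = 3; sign now -1
(287/159) = (128/159)   [reduce mod 159]
128 = 2^7·1; (2/159) = +1 since 159 mod 8 = 7, so (128/159) = (+1)^7·(1/159); sign now -1
(1/159) = 1; final value = sign = -1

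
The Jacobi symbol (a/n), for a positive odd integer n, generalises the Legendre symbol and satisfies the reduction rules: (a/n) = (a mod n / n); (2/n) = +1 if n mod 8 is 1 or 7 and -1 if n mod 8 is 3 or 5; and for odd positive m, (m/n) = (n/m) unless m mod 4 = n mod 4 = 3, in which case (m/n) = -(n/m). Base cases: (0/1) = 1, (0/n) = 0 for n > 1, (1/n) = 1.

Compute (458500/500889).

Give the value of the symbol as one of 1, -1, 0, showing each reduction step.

-1

factor out 2^2: 458500 = 2^2·114625; with 500889 mod 8 = 1, (2/500889) = +1; sign now +1; continue with (114625/500889)
flip (114625/500889) -> (500889/114625): both odd, 114625 mod 4 = 1, 500889 mod 4 = 1, so the flip contributes +1; sign now +1
(500889/114625): 500889 mod 114625 = 42389, so (500889/114625) = (42389/114625)
flip (42389/114625) -> (114625/42389): both odd, 42389 mod 4 = 1, 114625 mod 4 = 1, so the flip contributes +1; sign now +1
(114625/42389): 114625 mod 42389 = 29847, so (114625/42389) = (29847/42389)
flip (29847/42389) -> (42389/29847): both odd, 29847 mod 4 = 3, 42389 mod 4 = 1, so the flip contributes +1; sign now +1
(42389/29847): 42389 mod 29847 = 12542, so (42389/29847) = (12542/29847)
factor out 2^1: 12542 = 2^1·6271; with 29847 mod 8 = 7, (2/29847) = +1; sign now +1; continue with (6271/29847)
flip (6271/29847) -> (29847/6271): both odd, 6271 mod 4 = 3, 29847 mod 4 = 3, so the flip contributes -1; sign now -1
(29847/6271): 29847 mod 6271 = 4763, so (29847/6271) = (4763/6271)
flip (4763/6271) -> (6271/4763): both odd, 4763 mod 4 = 3, 6271 mod 4 = 3, so the flip contributes -1; sign now +1
(6271/4763): 6271 mod 4763 = 1508, so (6271/4763) = (1508/4763)
factor out 2^2: 1508 = 2^2·377; with 4763 mod 8 = 3, (2/4763) = -1; sign now +1; continue with (377/4763)
flip (377/4763) -> (4763/377): both odd, 377 mod 4 = 1, 4763 mod 4 = 3, so the flip contributes +1; sign now +1
(4763/377): 4763 mod 377 = 239, so (4763/377) = (239/377)
flip (239/377) -> (377/239): both odd, 239 mod 4 = 3, 377 mod 4 = 1, so the flip contributes +1; sign now +1
(377/239): 377 mod 239 = 138, so (377/239) = (138/239)
factor out 2^1: 138 = 2^1·69; with 239 mod 8 = 7, (2/239) = +1; sign now +1; continue with (69/239)
flip (69/239) -> (239/69): both odd, 69 mod 4 = 1, 239 mod 4 = 3, so the flip contributes +1; sign now +1
(239/69): 239 mod 69 = 32, so (239/69) = (32/69)
factor out 2^5: 32 = 2^5·1; with 69 mod 8 = 5, (2/69) = -1; sign now -1; continue with (1/69)
reached (1/69) = 1, so the symbol is -1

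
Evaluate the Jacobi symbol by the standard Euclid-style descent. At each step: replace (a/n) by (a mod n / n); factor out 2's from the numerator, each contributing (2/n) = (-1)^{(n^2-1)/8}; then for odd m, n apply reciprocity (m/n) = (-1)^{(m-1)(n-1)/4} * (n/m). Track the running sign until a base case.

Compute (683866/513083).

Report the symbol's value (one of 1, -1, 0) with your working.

1

(683866/513083) = (170783/513083)   [reduce mod 513083]
reciprocity: (170783/513083) = -1·(513083/170783) since 170783 mod 4 = 3, 513083 mod 4 = 3; sign now -1
(513083/170783) = (734/170783)   [reduce mod 170783]
734 = 2^1·367; (2/170783) = +1 since 170783 mod 8 = 7, so (734/170783) = (+1)^1·(367/170783); sign now -1
reciprocity: (367/170783) = -1·(170783/367) since 367 mod 4 = 3, 170783 mod 4 = 3; sign now +1
(170783/367) = (128/367)   [reduce mod 367]
128 = 2^7·1; (2/367) = +1 since 367 mod 8 = 7, so (128/367) = (+1)^7·(1/367); sign now +1
(1/367) = 1; final value = sign = +1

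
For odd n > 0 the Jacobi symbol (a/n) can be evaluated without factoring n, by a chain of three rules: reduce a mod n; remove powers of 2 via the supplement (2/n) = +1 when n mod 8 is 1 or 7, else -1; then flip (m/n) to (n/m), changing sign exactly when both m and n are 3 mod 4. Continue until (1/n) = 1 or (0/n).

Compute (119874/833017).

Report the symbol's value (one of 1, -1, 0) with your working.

119874 = 2^1·59937; (2/833017) = +1 since 833017 mod 8 = 1, so (119874/833017) = (+1)^1·(59937/833017); sign now +1
reciprocity: (59937/833017) = +1·(833017/59937) since 59937 mod 4 = 1, 833017 mod 4 = 1; sign now +1
(833017/59937) = (53836/59937)   [reduce mod 59937]
53836 = 2^2·13459; (2/59937) = +1 since 59937 mod 8 = 1, so (53836/59937) = (+1)^2·(13459/59937); sign now +1
reciprocity: (13459/59937) = +1·(59937/13459) since 13459 mod 4 = 3, 59937 mod 4 = 1; sign now +1
(59937/13459) = (6101/13459)   [reduce mod 13459]
reciprocity: (6101/13459) = +1·(13459/6101) since 6101 mod 4 = 1, 13459 mod 4 = 3; sign now +1
(13459/6101) = (1257/6101)   [reduce mod 6101]
reciprocity: (1257/6101) = +1·(6101/1257) since 1257 mod 4 = 1, 6101 mod 4 = 1; sign now +1
(6101/1257) = (1073/1257)   [reduce mod 1257]
reciprocity: (1073/1257) = +1·(1257/1073) since 1073 mod 4 = 1, 1257 mod 4 = 1; sign now +1
(1257/1073) = (184/1073)   [reduce mod 1073]
184 = 2^3·23; (2/1073) = +1 since 1073 mod 8 = 1, so (184/1073) = (+1)^3·(23/1073); sign now +1
reciprocity: (23/1073) = +1·(1073/23) since 23 mod 4 = 3, 1073 mod 4 = 1; sign now +1
(1073/23) = (15/23)   [reduce mod 23]
reciprocity: (15/23) = -1·(23/15) since 15 mod 4 = 3, 23 mod 4 = 3; sign now -1
(23/15) = (8/15)   [reduce mod 15]
8 = 2^3·1; (2/15) = +1 since 15 mod 8 = 7, so (8/15) = (+1)^3·(1/15); sign now -1
(1/15) = 1; final value = sign = -1

-1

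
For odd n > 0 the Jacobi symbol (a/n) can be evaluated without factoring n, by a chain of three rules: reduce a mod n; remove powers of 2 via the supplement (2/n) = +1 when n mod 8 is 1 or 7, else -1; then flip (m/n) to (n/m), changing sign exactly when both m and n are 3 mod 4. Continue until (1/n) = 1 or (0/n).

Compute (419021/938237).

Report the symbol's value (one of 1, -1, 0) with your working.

0

flip (419021/938237) -> (938237/419021): both odd, 419021 mod 4 = 1, 938237 mod 4 = 1, so the flip contributes +1; sign now +1
(938237/419021): 938237 mod 419021 = 100195, so (938237/419021) = (100195/419021)
flip (100195/419021) -> (419021/100195): both odd, 100195 mod 4 = 3, 419021 mod 4 = 1, so the flip contributes +1; sign now +1
(419021/100195): 419021 mod 100195 = 18241, so (419021/100195) = (18241/100195)
flip (18241/100195) -> (100195/18241): both odd, 18241 mod 4 = 1, 100195 mod 4 = 3, so the flip contributes +1; sign now +1
(100195/18241): 100195 mod 18241 = 8990, so (100195/18241) = (8990/18241)
factor out 2^1: 8990 = 2^1·4495; with 18241 mod 8 = 1, (2/18241) = +1; sign now +1; continue with (4495/18241)
flip (4495/18241) -> (18241/4495): both odd, 4495 mod 4 = 3, 18241 mod 4 = 1, so the flip contributes +1; sign now +1
(18241/4495): 18241 mod 4495 = 261, so (18241/4495) = (261/4495)
flip (261/4495) -> (4495/261): both odd, 261 mod 4 = 1, 4495 mod 4 = 3, so the flip contributes +1; sign now +1
(4495/261): 4495 mod 261 = 58, so (4495/261) = (58/261)
factor out 2^1: 58 = 2^1·29; with 261 mod 8 = 5, (2/261) = -1; sign now -1; continue with (29/261)
flip (29/261) -> (261/29): both odd, 29 mod 4 = 1, 261 mod 4 = 1, so the flip contributes +1; sign now -1
(261/29): 261 mod 29 = 0, so (261/29) = (0/29)
reached (0/29); gcd(a, n) > 1, so (0/29) = 0 and the symbol is 0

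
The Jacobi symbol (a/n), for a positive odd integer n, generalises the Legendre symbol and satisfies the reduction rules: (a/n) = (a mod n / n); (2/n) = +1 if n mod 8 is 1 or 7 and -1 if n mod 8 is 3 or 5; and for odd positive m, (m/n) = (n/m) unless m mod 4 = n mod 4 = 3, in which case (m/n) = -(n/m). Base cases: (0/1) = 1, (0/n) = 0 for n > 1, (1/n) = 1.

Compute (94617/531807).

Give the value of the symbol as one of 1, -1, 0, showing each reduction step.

0

reciprocity: (94617/531807) = +1·(531807/94617) since 94617 mod 4 = 1, 531807 mod 4 = 3; sign now +1
(531807/94617) = (58722/94617)   [reduce mod 94617]
58722 = 2^1·29361; (2/94617) = +1 since 94617 mod 8 = 1, so (58722/94617) = (+1)^1·(29361/94617); sign now +1
reciprocity: (29361/94617) = +1·(94617/29361) since 29361 mod 4 = 1, 94617 mod 4 = 1; sign now +1
(94617/29361) = (6534/29361)   [reduce mod 29361]
6534 = 2^1·3267; (2/29361) = +1 since 29361 mod 8 = 1, so (6534/29361) = (+1)^1·(3267/29361); sign now +1
reciprocity: (3267/29361) = +1·(29361/3267) since 3267 mod 4 = 3, 29361 mod 4 = 1; sign now +1
(29361/3267) = (3225/3267)   [reduce mod 3267]
reciprocity: (3225/3267) = +1·(3267/3225) since 3225 mod 4 = 1, 3267 mod 4 = 3; sign now +1
(3267/3225) = (42/3225)   [reduce mod 3225]
42 = 2^1·21; (2/3225) = +1 since 3225 mod 8 = 1, so (42/3225) = (+1)^1·(21/3225); sign now +1
reciprocity: (21/3225) = +1·(3225/21) since 21 mod 4 = 1, 3225 mod 4 = 1; sign now +1
(3225/21) = (12/21)   [reduce mod 21]
12 = 2^2·3; (2/21) = -1 since 21 mod 8 = 5, so (12/21) = (-1)^2·(3/21); sign now +1
reciprocity: (3/21) = +1·(21/3) since 3 mod 4 = 3, 21 mod 4 = 1; sign now +1
(21/3) = (0/3)   [reduce mod 3]
(0/3) = 0   [gcd(a, n) > 1]; final value = 0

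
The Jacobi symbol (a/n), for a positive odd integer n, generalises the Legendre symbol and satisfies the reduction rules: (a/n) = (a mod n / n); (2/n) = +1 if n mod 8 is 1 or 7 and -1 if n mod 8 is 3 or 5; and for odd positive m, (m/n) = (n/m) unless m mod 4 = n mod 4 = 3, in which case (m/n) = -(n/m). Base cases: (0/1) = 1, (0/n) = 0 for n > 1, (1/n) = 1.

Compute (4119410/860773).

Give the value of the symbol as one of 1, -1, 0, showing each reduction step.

1

(4119410/860773) = (676318/860773)   [reduce mod 860773]
676318 = 2^1·338159; (2/860773) = -1 since 860773 mod 8 = 5, so (676318/860773) = (-1)^1·(338159/860773); sign now -1
reciprocity: (338159/860773) = +1·(860773/338159) since 338159 mod 4 = 3, 860773 mod 4 = 1; sign now -1
(860773/338159) = (184455/338159)   [reduce mod 338159]
reciprocity: (184455/338159) = -1·(338159/184455) since 184455 mod 4 = 3, 338159 mod 4 = 3; sign now +1
(338159/184455) = (153704/184455)   [reduce mod 184455]
153704 = 2^3·19213; (2/184455) = +1 since 184455 mod 8 = 7, so (153704/184455) = (+1)^3·(19213/184455); sign now +1
reciprocity: (19213/184455) = +1·(184455/19213) since 19213 mod 4 = 1, 184455 mod 4 = 3; sign now +1
(184455/19213) = (11538/19213)   [reduce mod 19213]
11538 = 2^1·5769; (2/19213) = -1 since 19213 mod 8 = 5, so (11538/19213) = (-1)^1·(5769/19213); sign now -1
reciprocity: (5769/19213) = +1·(19213/5769) since 5769 mod 4 = 1, 19213 mod 4 = 1; sign now -1
(19213/5769) = (1906/5769)   [reduce mod 5769]
1906 = 2^1·953; (2/5769) = +1 since 5769 mod 8 = 1, so (1906/5769) = (+1)^1·(953/5769); sign now -1
reciprocity: (953/5769) = +1·(5769/953) since 953 mod 4 = 1, 5769 mod 4 = 1; sign now -1
(5769/953) = (51/953)   [reduce mod 953]
reciprocity: (51/953) = +1·(953/51) since 51 mod 4 = 3, 953 mod 4 = 1; sign now -1
(953/51) = (35/51)   [reduce mod 51]
reciprocity: (35/51) = -1·(51/35) since 35 mod 4 = 3, 51 mod 4 = 3; sign now +1
(51/35) = (16/35)   [reduce mod 35]
16 = 2^4·1; (2/35) = -1 since 35 mod 8 = 3, so (16/35) = (-1)^4·(1/35); sign now +1
(1/35) = 1; final value = sign = +1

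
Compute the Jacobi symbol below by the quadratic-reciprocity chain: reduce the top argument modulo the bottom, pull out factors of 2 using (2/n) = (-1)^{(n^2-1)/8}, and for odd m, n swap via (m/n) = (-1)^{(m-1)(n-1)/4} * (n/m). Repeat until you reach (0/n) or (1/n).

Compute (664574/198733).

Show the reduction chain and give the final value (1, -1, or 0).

(664574/198733): 664574 mod 198733 = 68375, so (664574/198733) = (68375/198733)
flip (68375/198733) -> (198733/68375): both odd, 68375 mod 4 = 3, 198733 mod 4 = 1, so the flip contributes +1; sign now +1
(198733/68375): 198733 mod 68375 = 61983, so (198733/68375) = (61983/68375)
flip (61983/68375) -> (68375/61983): both odd, 61983 mod 4 = 3, 68375 mod 4 = 3, so the flip contributes -1; sign now -1
(68375/61983): 68375 mod 61983 = 6392, so (68375/61983) = (6392/61983)
factor out 2^3: 6392 = 2^3·799; with 61983 mod 8 = 7, (2/61983) = +1; sign now -1; continue with (799/61983)
flip (799/61983) -> (61983/799): both odd, 799 mod 4 = 3, 61983 mod 4 = 3, so the flip contributes -1; sign now +1
(61983/799): 61983 mod 799 = 460, so (61983/799) = (460/799)
factor out 2^2: 460 = 2^2·115; with 799 mod 8 = 7, (2/799) = +1; sign now +1; continue with (115/799)
flip (115/799) -> (799/115): both odd, 115 mod 4 = 3, 799 mod 4 = 3, so the flip contributes -1; sign now -1
(799/115): 799 mod 115 = 109, so (799/115) = (109/115)
flip (109/115) -> (115/109): both odd, 109 mod 4 = 1, 115 mod 4 = 3, so the flip contributes +1; sign now -1
(115/109): 115 mod 109 = 6, so (115/109) = (6/109)
factor out 2^1: 6 = 2^1·3; with 109 mod 8 = 5, (2/109) = -1; sign now +1; continue with (3/109)
flip (3/109) -> (109/3): both odd, 3 mod 4 = 3, 109 mod 4 = 1, so the flip contributes +1; sign now +1
(109/3): 109 mod 3 = 1, so (109/3) = (1/3)
reached (1/3) = 1, so the symbol is +1

1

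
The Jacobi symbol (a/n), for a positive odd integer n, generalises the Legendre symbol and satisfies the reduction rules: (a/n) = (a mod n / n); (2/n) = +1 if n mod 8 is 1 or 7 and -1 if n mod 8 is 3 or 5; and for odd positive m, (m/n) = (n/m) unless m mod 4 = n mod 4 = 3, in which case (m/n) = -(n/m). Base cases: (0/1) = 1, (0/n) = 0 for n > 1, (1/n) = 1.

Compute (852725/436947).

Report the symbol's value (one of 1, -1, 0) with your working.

1

(852725/436947) = (415778/436947)   [reduce mod 436947]
415778 = 2^1·207889; (2/436947) = -1 since 436947 mod 8 = 3, so (415778/436947) = (-1)^1·(207889/436947); sign now -1
reciprocity: (207889/436947) = +1·(436947/207889) since 207889 mod 4 = 1, 436947 mod 4 = 3; sign now -1
(436947/207889) = (21169/207889)   [reduce mod 207889]
reciprocity: (21169/207889) = +1·(207889/21169) since 21169 mod 4 = 1, 207889 mod 4 = 1; sign now -1
(207889/21169) = (17368/21169)   [reduce mod 21169]
17368 = 2^3·2171; (2/21169) = +1 since 21169 mod 8 = 1, so (17368/21169) = (+1)^3·(2171/21169); sign now -1
reciprocity: (2171/21169) = +1·(21169/2171) since 2171 mod 4 = 3, 21169 mod 4 = 1; sign now -1
(21169/2171) = (1630/2171)   [reduce mod 2171]
1630 = 2^1·815; (2/2171) = -1 since 2171 mod 8 = 3, so (1630/2171) = (-1)^1·(815/2171); sign now +1
reciprocity: (815/2171) = -1·(2171/815) since 815 mod 4 = 3, 2171 mod 4 = 3; sign now -1
(2171/815) = (541/815)   [reduce mod 815]
reciprocity: (541/815) = +1·(815/541) since 541 mod 4 = 1, 815 mod 4 = 3; sign now -1
(815/541) = (274/541)   [reduce mod 541]
274 = 2^1·137; (2/541) = -1 since 541 mod 8 = 5, so (274/541) = (-1)^1·(137/541); sign now +1
reciprocity: (137/541) = +1·(541/137) since 137 mod 4 = 1, 541 mod 4 = 1; sign now +1
(541/137) = (130/137)   [reduce mod 137]
130 = 2^1·65; (2/137) = +1 since 137 mod 8 = 1, so (130/137) = (+1)^1·(65/137); sign now +1
reciprocity: (65/137) = +1·(137/65) since 65 mod 4 = 1, 137 mod 4 = 1; sign now +1
(137/65) = (7/65)   [reduce mod 65]
reciprocity: (7/65) = +1·(65/7) since 7 mod 4 = 3, 65 mod 4 = 1; sign now +1
(65/7) = (2/7)   [reduce mod 7]
2 = 2^1·1; (2/7) = +1 since 7 mod 8 = 7, so (2/7) = (+1)^1·(1/7); sign now +1
(1/7) = 1; final value = sign = +1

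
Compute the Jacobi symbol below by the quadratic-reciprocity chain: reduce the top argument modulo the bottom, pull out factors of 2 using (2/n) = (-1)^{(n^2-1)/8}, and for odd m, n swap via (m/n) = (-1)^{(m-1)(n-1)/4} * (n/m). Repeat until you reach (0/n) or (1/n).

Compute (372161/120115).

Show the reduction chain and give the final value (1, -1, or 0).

-1

(372161/120115) = (11816/120115)   [reduce mod 120115]
11816 = 2^3·1477; (2/120115) = -1 since 120115 mod 8 = 3, so (11816/120115) = (-1)^3·(1477/120115); sign now -1
reciprocity: (1477/120115) = +1·(120115/1477) since 1477 mod 4 = 1, 120115 mod 4 = 3; sign now -1
(120115/1477) = (478/1477)   [reduce mod 1477]
478 = 2^1·239; (2/1477) = -1 since 1477 mod 8 = 5, so (478/1477) = (-1)^1·(239/1477); sign now +1
reciprocity: (239/1477) = +1·(1477/239) since 239 mod 4 = 3, 1477 mod 4 = 1; sign now +1
(1477/239) = (43/239)   [reduce mod 239]
reciprocity: (43/239) = -1·(239/43) since 43 mod 4 = 3, 239 mod 4 = 3; sign now -1
(239/43) = (24/43)   [reduce mod 43]
24 = 2^3·3; (2/43) = -1 since 43 mod 8 = 3, so (24/43) = (-1)^3·(3/43); sign now +1
reciprocity: (3/43) = -1·(43/3) since 3 mod 4 = 3, 43 mod 4 = 3; sign now -1
(43/3) = (1/3)   [reduce mod 3]
(1/3) = 1; final value = sign = -1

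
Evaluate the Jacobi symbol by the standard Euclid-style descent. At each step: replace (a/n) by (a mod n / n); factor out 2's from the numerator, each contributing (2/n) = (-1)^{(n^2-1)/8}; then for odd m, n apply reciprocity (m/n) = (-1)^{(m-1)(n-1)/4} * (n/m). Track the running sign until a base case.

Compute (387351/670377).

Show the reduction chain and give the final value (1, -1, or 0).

flip (387351/670377) -> (670377/387351): both odd, 387351 mod 4 = 3, 670377 mod 4 = 1, so the flip contributes +1; sign now +1
(670377/387351): 670377 mod 387351 = 283026, so (670377/387351) = (283026/387351)
factor out 2^1: 283026 = 2^1·141513; with 387351 mod 8 = 7, (2/387351) = +1; sign now +1; continue with (141513/387351)
flip (141513/387351) -> (387351/141513): both odd, 141513 mod 4 = 1, 387351 mod 4 = 3, so the flip contributes +1; sign now +1
(387351/141513): 387351 mod 141513 = 104325, so (387351/141513) = (104325/141513)
flip (104325/141513) -> (141513/104325): both odd, 104325 mod 4 = 1, 141513 mod 4 = 1, so the flip contributes +1; sign now +1
(141513/104325): 141513 mod 104325 = 37188, so (141513/104325) = (37188/104325)
factor out 2^2: 37188 = 2^2·9297; with 104325 mod 8 = 5, (2/104325) = -1; sign now +1; continue with (9297/104325)
flip (9297/104325) -> (104325/9297): both odd, 9297 mod 4 = 1, 104325 mod 4 = 1, so the flip contributes +1; sign now +1
(104325/9297): 104325 mod 9297 = 2058, so (104325/9297) = (2058/9297)
factor out 2^1: 2058 = 2^1·1029; with 9297 mod 8 = 1, (2/9297) = +1; sign now +1; continue with (1029/9297)
flip (1029/9297) -> (9297/1029): both odd, 1029 mod 4 = 1, 9297 mod 4 = 1, so the flip contributes +1; sign now +1
(9297/1029): 9297 mod 1029 = 36, so (9297/1029) = (36/1029)
factor out 2^2: 36 = 2^2·9; with 1029 mod 8 = 5, (2/1029) = -1; sign now +1; continue with (9/1029)
flip (9/1029) -> (1029/9): both odd, 9 mod 4 = 1, 1029 mod 4 = 1, so the flip contributes +1; sign now +1
(1029/9): 1029 mod 9 = 3, so (1029/9) = (3/9)
flip (3/9) -> (9/3): both odd, 3 mod 4 = 3, 9 mod 4 = 1, so the flip contributes +1; sign now +1
(9/3): 9 mod 3 = 0, so (9/3) = (0/3)
reached (0/3); gcd(a, n) > 1, so (0/3) = 0 and the symbol is 0

0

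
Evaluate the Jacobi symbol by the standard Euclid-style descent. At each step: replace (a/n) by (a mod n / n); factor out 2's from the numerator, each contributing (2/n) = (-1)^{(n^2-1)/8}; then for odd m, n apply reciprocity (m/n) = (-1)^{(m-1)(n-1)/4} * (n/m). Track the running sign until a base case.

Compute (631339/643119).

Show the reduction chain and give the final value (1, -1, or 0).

1

flip (631339/643119) -> (643119/631339): both odd, 631339 mod 4 = 3, 643119 mod 4 = 3, so the flip contributes -1; sign now -1
(643119/631339): 643119 mod 631339 = 11780, so (643119/631339) = (11780/631339)
factor out 2^2: 11780 = 2^2·2945; with 631339 mod 8 = 3, (2/631339) = -1; sign now -1; continue with (2945/631339)
flip (2945/631339) -> (631339/2945): both odd, 2945 mod 4 = 1, 631339 mod 4 = 3, so the flip contributes +1; sign now -1
(631339/2945): 631339 mod 2945 = 1109, so (631339/2945) = (1109/2945)
flip (1109/2945) -> (2945/1109): both odd, 1109 mod 4 = 1, 2945 mod 4 = 1, so the flip contributes +1; sign now -1
(2945/1109): 2945 mod 1109 = 727, so (2945/1109) = (727/1109)
flip (727/1109) -> (1109/727): both odd, 727 mod 4 = 3, 1109 mod 4 = 1, so the flip contributes +1; sign now -1
(1109/727): 1109 mod 727 = 382, so (1109/727) = (382/727)
factor out 2^1: 382 = 2^1·191; with 727 mod 8 = 7, (2/727) = +1; sign now -1; continue with (191/727)
flip (191/727) -> (727/191): both odd, 191 mod 4 = 3, 727 mod 4 = 3, so the flip contributes -1; sign now +1
(727/191): 727 mod 191 = 154, so (727/191) = (154/191)
factor out 2^1: 154 = 2^1·77; with 191 mod 8 = 7, (2/191) = +1; sign now +1; continue with (77/191)
flip (77/191) -> (191/77): both odd, 77 mod 4 = 1, 191 mod 4 = 3, so the flip contributes +1; sign now +1
(191/77): 191 mod 77 = 37, so (191/77) = (37/77)
flip (37/77) -> (77/37): both odd, 37 mod 4 = 1, 77 mod 4 = 1, so the flip contributes +1; sign now +1
(77/37): 77 mod 37 = 3, so (77/37) = (3/37)
flip (3/37) -> (37/3): both odd, 3 mod 4 = 3, 37 mod 4 = 1, so the flip contributes +1; sign now +1
(37/3): 37 mod 3 = 1, so (37/3) = (1/3)
reached (1/3) = 1, so the symbol is +1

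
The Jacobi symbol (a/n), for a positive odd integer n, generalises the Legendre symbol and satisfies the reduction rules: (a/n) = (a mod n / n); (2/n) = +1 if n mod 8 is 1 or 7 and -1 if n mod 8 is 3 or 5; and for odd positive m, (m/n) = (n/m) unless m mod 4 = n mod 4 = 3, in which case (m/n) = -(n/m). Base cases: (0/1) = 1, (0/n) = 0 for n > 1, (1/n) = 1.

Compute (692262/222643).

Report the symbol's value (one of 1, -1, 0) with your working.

(692262/222643) = (24333/222643)   [reduce mod 222643]
reciprocity: (24333/222643) = +1·(222643/24333) since 24333 mod 4 = 1, 222643 mod 4 = 3; sign now +1
(222643/24333) = (3646/24333)   [reduce mod 24333]
3646 = 2^1·1823; (2/24333) = -1 since 24333 mod 8 = 5, so (3646/24333) = (-1)^1·(1823/24333); sign now -1
reciprocity: (1823/24333) = +1·(24333/1823) since 1823 mod 4 = 3, 24333 mod 4 = 1; sign now -1
(24333/1823) = (634/1823)   [reduce mod 1823]
634 = 2^1·317; (2/1823) = +1 since 1823 mod 8 = 7, so (634/1823) = (+1)^1·(317/1823); sign now -1
reciprocity: (317/1823) = +1·(1823/317) since 317 mod 4 = 1, 1823 mod 4 = 3; sign now -1
(1823/317) = (238/317)   [reduce mod 317]
238 = 2^1·119; (2/317) = -1 since 317 mod 8 = 5, so (238/317) = (-1)^1·(119/317); sign now +1
reciprocity: (119/317) = +1·(317/119) since 119 mod 4 = 3, 317 mod 4 = 1; sign now +1
(317/119) = (79/119)   [reduce mod 119]
reciprocity: (79/119) = -1·(119/79) since 79 mod 4 = 3, 119 mod 4 = 3; sign now -1
(119/79) = (40/79)   [reduce mod 79]
40 = 2^3·5; (2/79) = +1 since 79 mod 8 = 7, so (40/79) = (+1)^3·(5/79); sign now -1
reciprocity: (5/79) = +1·(79/5) since 5 mod 4 = 1, 79 mod 4 = 3; sign now -1
(79/5) = (4/5)   [reduce mod 5]
4 = 2^2·1; (2/5) = -1 since 5 mod 8 = 5, so (4/5) = (-1)^2·(1/5); sign now -1
(1/5) = 1; final value = sign = -1

-1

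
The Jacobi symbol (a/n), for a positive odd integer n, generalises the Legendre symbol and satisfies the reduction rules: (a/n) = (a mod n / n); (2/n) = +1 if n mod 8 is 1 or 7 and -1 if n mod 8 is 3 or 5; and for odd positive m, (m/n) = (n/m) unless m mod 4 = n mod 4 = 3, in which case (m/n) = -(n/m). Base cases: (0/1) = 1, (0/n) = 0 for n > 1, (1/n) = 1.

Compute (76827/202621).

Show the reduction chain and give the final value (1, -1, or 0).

1

reciprocity: (76827/202621) = +1·(202621/76827) since 76827 mod 4 = 3, 202621 mod 4 = 1; sign now +1
(202621/76827) = (48967/76827)   [reduce mod 76827]
reciprocity: (48967/76827) = -1·(76827/48967) since 48967 mod 4 = 3, 76827 mod 4 = 3; sign now -1
(76827/48967) = (27860/48967)   [reduce mod 48967]
27860 = 2^2·6965; (2/48967) = +1 since 48967 mod 8 = 7, so (27860/48967) = (+1)^2·(6965/48967); sign now -1
reciprocity: (6965/48967) = +1·(48967/6965) since 6965 mod 4 = 1, 48967 mod 4 = 3; sign now -1
(48967/6965) = (212/6965)   [reduce mod 6965]
212 = 2^2·53; (2/6965) = -1 since 6965 mod 8 = 5, so (212/6965) = (-1)^2·(53/6965); sign now -1
reciprocity: (53/6965) = +1·(6965/53) since 53 mod 4 = 1, 6965 mod 4 = 1; sign now -1
(6965/53) = (22/53)   [reduce mod 53]
22 = 2^1·11; (2/53) = -1 since 53 mod 8 = 5, so (22/53) = (-1)^1·(11/53); sign now +1
reciprocity: (11/53) = +1·(53/11) since 11 mod 4 = 3, 53 mod 4 = 1; sign now +1
(53/11) = (9/11)   [reduce mod 11]
reciprocity: (9/11) = +1·(11/9) since 9 mod 4 = 1, 11 mod 4 = 3; sign now +1
(11/9) = (2/9)   [reduce mod 9]
2 = 2^1·1; (2/9) = +1 since 9 mod 8 = 1, so (2/9) = (+1)^1·(1/9); sign now +1
(1/9) = 1; final value = sign = +1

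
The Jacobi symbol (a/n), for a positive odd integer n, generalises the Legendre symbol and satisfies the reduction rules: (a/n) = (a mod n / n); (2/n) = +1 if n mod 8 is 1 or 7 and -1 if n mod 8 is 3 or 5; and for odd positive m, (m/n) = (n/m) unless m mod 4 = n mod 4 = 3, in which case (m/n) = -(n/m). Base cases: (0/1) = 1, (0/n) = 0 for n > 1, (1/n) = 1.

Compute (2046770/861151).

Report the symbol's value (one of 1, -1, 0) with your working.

-1

(2046770/861151): 2046770 mod 861151 = 324468, so (2046770/861151) = (324468/861151)
factor out 2^2: 324468 = 2^2·81117; with 861151 mod 8 = 7, (2/861151) = +1; sign now +1; continue with (81117/861151)
flip (81117/861151) -> (861151/81117): both odd, 81117 mod 4 = 1, 861151 mod 4 = 3, so the flip contributes +1; sign now +1
(861151/81117): 861151 mod 81117 = 49981, so (861151/81117) = (49981/81117)
flip (49981/81117) -> (81117/49981): both odd, 49981 mod 4 = 1, 81117 mod 4 = 1, so the flip contributes +1; sign now +1
(81117/49981): 81117 mod 49981 = 31136, so (81117/49981) = (31136/49981)
factor out 2^5: 31136 = 2^5·973; with 49981 mod 8 = 5, (2/49981) = -1; sign now -1; continue with (973/49981)
flip (973/49981) -> (49981/973): both odd, 973 mod 4 = 1, 49981 mod 4 = 1, so the flip contributes +1; sign now -1
(49981/973): 49981 mod 973 = 358, so (49981/973) = (358/973)
factor out 2^1: 358 = 2^1·179; with 973 mod 8 = 5, (2/973) = -1; sign now +1; continue with (179/973)
flip (179/973) -> (973/179): both odd, 179 mod 4 = 3, 973 mod 4 = 1, so the flip contributes +1; sign now +1
(973/179): 973 mod 179 = 78, so (973/179) = (78/179)
factor out 2^1: 78 = 2^1·39; with 179 mod 8 = 3, (2/179) = -1; sign now -1; continue with (39/179)
flip (39/179) -> (179/39): both odd, 39 mod 4 = 3, 179 mod 4 = 3, so the flip contributes -1; sign now +1
(179/39): 179 mod 39 = 23, so (179/39) = (23/39)
flip (23/39) -> (39/23): both odd, 23 mod 4 = 3, 39 mod 4 = 3, so the flip contributes -1; sign now -1
(39/23): 39 mod 23 = 16, so (39/23) = (16/23)
factor out 2^4: 16 = 2^4·1; with 23 mod 8 = 7, (2/23) = +1; sign now -1; continue with (1/23)
reached (1/23) = 1, so the symbol is -1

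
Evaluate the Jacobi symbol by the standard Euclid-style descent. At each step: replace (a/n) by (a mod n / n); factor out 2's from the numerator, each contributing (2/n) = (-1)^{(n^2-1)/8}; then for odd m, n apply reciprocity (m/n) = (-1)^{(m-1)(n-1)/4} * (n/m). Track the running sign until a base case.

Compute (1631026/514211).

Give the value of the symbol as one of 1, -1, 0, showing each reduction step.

-1

(1631026/514211) = (88393/514211)   [reduce mod 514211]
reciprocity: (88393/514211) = +1·(514211/88393) since 88393 mod 4 = 1, 514211 mod 4 = 3; sign now +1
(514211/88393) = (72246/88393)   [reduce mod 88393]
72246 = 2^1·36123; (2/88393) = +1 since 88393 mod 8 = 1, so (72246/88393) = (+1)^1·(36123/88393); sign now +1
reciprocity: (36123/88393) = +1·(88393/36123) since 36123 mod 4 = 3, 88393 mod 4 = 1; sign now +1
(88393/36123) = (16147/36123)   [reduce mod 36123]
reciprocity: (16147/36123) = -1·(36123/16147) since 16147 mod 4 = 3, 36123 mod 4 = 3; sign now -1
(36123/16147) = (3829/16147)   [reduce mod 16147]
reciprocity: (3829/16147) = +1·(16147/3829) since 3829 mod 4 = 1, 16147 mod 4 = 3; sign now -1
(16147/3829) = (831/3829)   [reduce mod 3829]
reciprocity: (831/3829) = +1·(3829/831) since 831 mod 4 = 3, 3829 mod 4 = 1; sign now -1
(3829/831) = (505/831)   [reduce mod 831]
reciprocity: (505/831) = +1·(831/505) since 505 mod 4 = 1, 831 mod 4 = 3; sign now -1
(831/505) = (326/505)   [reduce mod 505]
326 = 2^1·163; (2/505) = +1 since 505 mod 8 = 1, so (326/505) = (+1)^1·(163/505); sign now -1
reciprocity: (163/505) = +1·(505/163) since 163 mod 4 = 3, 505 mod 4 = 1; sign now -1
(505/163) = (16/163)   [reduce mod 163]
16 = 2^4·1; (2/163) = -1 since 163 mod 8 = 3, so (16/163) = (-1)^4·(1/163); sign now -1
(1/163) = 1; final value = sign = -1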